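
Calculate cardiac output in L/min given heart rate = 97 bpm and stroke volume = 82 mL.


CO = HR * SV
CO = 97 * 82 / 1000
CO = 7.954 L/min


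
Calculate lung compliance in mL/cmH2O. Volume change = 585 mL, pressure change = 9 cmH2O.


C = dV / dP
C = 585 / 9
C = 65 mL/cmH2O


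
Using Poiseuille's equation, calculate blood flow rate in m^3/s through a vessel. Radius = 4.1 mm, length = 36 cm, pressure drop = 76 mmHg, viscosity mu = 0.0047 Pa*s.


Q = pi*r^4*dP / (8*mu*L)
r = 0.0041 m, L = 0.36 m
dP = 76 mmHg = 10132.472 Pa
Q = 6.6452e-04 m^3/s


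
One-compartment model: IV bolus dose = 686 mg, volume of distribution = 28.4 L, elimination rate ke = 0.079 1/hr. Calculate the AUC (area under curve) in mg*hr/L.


C0 = Dose/Vd = 686/28.4 = 24.1549 mg/L
AUC = C0/ke = 24.1549/0.079
AUC = 305.8 mg*hr/L


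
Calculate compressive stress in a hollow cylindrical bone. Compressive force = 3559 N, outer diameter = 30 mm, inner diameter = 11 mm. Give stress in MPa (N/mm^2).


A = pi*(r_o^2 - r_i^2)
r_o = 15 mm, r_i = 5.5 mm
A = 611.825 mm^2
sigma = F/A = 3559 / 611.825
sigma = 5.817 MPa


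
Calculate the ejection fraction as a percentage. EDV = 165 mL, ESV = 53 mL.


SV = EDV - ESV = 165 - 53 = 112 mL
EF = SV/EDV * 100 = 112/165 * 100
EF = 67.88%


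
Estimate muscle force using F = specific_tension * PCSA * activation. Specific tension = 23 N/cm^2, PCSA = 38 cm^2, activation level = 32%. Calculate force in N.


F = sigma * PCSA * activation
F = 23 * 38 * 0.32
F = 279.7 N


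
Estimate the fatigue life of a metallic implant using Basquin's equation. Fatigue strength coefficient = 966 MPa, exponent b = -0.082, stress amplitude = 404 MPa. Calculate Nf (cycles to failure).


sigma_a = sigma_f' * (2Nf)^b
2Nf = (sigma_a/sigma_f')^(1/b)
2Nf = (404/966)^(1/-0.082)
2Nf = 41402.015
Nf = 2.07e+04


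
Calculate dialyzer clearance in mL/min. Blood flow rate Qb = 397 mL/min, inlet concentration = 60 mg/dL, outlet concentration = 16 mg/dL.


K = Qb * (Cb_in - Cb_out) / Cb_in
K = 397 * (60 - 16) / 60
K = 291.1 mL/min


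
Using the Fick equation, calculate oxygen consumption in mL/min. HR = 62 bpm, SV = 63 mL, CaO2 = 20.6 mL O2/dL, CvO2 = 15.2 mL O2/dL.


CO = HR*SV = 62*63/1000 = 3.906 L/min
a-v O2 diff = 20.6 - 15.2 = 5.4 mL/dL
VO2 = CO * (CaO2-CvO2) * 10 dL/L
VO2 = 3.906 * 5.4 * 10
VO2 = 210.9 mL/min


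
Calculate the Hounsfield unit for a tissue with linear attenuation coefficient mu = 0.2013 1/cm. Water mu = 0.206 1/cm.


HU = ((mu_tissue - mu_water) / mu_water) * 1000
HU = ((0.2013 - 0.206) / 0.206) * 1000
HU = -22.82


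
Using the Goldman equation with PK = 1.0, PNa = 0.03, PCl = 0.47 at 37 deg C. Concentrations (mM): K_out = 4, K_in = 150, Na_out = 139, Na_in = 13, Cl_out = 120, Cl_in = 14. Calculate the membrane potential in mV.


Vm = (RT/F)*ln((PK*Ko + PNa*Nao + PCl*Cli)/(PK*Ki + PNa*Nai + PCl*Clo))
Numer = 14.75, Denom = 206.79
Vm = -70.57 mV


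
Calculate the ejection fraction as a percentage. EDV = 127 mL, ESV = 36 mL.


SV = EDV - ESV = 127 - 36 = 91 mL
EF = SV/EDV * 100 = 91/127 * 100
EF = 71.65%


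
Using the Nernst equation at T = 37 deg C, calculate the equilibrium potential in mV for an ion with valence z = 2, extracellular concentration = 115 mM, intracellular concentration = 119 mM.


E = (RT/(zF)) * ln(C_out/C_in)
T = 37 + 273.15 = 310.15 K
E = (8.314 * 310.15 / (2 * 96485)) * ln(115/119)
E = -0.4569 mV


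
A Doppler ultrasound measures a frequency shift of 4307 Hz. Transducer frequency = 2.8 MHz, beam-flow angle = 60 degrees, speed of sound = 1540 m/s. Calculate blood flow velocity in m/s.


v = fd * c / (2 * f0 * cos(theta))
v = 4307 * 1540 / (2 * 2.8000e+06 * cos(60))
v = 2.369 m/s


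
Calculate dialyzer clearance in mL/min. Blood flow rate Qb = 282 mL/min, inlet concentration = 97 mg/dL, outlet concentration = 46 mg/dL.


K = Qb * (Cb_in - Cb_out) / Cb_in
K = 282 * (97 - 46) / 97
K = 148.3 mL/min


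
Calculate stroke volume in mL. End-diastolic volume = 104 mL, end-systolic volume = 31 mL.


SV = EDV - ESV
SV = 104 - 31
SV = 73 mL


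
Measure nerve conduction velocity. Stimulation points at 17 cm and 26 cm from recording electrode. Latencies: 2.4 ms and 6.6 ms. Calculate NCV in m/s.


Distance = (26 - 17) / 100 = 0.09 m
dt = (6.6 - 2.4) / 1000 = 0.0042 s
NCV = dist / dt = 21.43 m/s


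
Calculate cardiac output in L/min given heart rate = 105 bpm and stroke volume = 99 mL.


CO = HR * SV
CO = 105 * 99 / 1000
CO = 10.39 L/min


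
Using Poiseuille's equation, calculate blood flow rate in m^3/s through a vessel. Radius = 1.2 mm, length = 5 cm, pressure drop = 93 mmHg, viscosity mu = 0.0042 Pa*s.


Q = pi*r^4*dP / (8*mu*L)
r = 0.0012 m, L = 0.05 m
dP = 93 mmHg = 12398.946 Pa
Q = 4.8078e-05 m^3/s


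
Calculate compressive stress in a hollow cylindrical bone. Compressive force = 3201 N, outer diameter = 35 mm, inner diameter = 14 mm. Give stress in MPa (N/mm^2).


A = pi*(r_o^2 - r_i^2)
r_o = 17.5 mm, r_i = 7 mm
A = 808.175 mm^2
sigma = F/A = 3201 / 808.175
sigma = 3.961 MPa


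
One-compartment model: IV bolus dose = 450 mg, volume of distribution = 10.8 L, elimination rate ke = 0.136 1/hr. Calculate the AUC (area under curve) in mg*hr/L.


C0 = Dose/Vd = 450/10.8 = 41.6667 mg/L
AUC = C0/ke = 41.6667/0.136
AUC = 306.4 mg*hr/L


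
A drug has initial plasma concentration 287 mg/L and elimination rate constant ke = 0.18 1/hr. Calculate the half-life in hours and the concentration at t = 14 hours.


t_half = ln(2) / ke = 0.693147 / 0.18 = 3.851 hr
C(t) = C0 * exp(-ke*t) = 287 * exp(-0.18*14)
C(14) = 23.09 mg/L


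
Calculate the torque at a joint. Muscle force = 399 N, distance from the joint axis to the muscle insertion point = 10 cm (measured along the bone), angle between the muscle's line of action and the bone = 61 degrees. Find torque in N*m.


Torque = F * d * sin(theta)   (moment arm = d*sin(theta))
d = 10 cm = 0.1 m
Torque = 399 * 0.1 * sin(61)
Torque = 34.9 N*m


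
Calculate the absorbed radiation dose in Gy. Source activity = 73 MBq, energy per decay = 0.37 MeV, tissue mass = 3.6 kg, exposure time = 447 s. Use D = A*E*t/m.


A = 73 MBq = 7.3000e+07 Bq
E = 0.37 MeV = 5.9274e-14 J
D = A*E*t/m = 7.3000e+07*5.9274e-14*447/3.6
D = 5.3727e-04 Gy


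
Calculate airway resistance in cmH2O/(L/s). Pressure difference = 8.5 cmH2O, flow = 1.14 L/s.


R = dP / flow
R = 8.5 / 1.14
R = 7.456 cmH2O/(L/s)


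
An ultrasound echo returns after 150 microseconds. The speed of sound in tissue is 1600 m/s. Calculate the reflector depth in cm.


depth = c * t / 2
t = 150 us = 1.5000e-04 s
depth = 1600 * 1.5000e-04 / 2
depth = 0.12 m = 12 cm


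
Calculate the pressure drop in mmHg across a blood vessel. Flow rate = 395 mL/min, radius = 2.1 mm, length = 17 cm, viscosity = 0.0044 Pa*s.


dP = 8*mu*L*Q / (pi*r^4)
Q = 395 mL/min = 6.58333e-06 m^3/s
dP = 644.778 Pa = 644.778 / 133.322 mmHg = 4.836 mmHg


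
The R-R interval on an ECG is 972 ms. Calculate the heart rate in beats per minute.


HR = 60 / RR_interval(s)
RR = 972 ms = 0.972 s
HR = 60 / 0.972 = 61.73 bpm


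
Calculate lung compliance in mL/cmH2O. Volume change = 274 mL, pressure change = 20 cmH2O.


C = dV / dP
C = 274 / 20
C = 13.7 mL/cmH2O


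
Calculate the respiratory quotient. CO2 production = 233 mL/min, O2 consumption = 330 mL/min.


RQ = VCO2 / VO2
RQ = 233 / 330
RQ = 0.7061


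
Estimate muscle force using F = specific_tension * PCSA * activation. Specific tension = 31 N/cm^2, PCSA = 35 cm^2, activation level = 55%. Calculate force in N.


F = sigma * PCSA * activation
F = 31 * 35 * 0.55
F = 596.8 N


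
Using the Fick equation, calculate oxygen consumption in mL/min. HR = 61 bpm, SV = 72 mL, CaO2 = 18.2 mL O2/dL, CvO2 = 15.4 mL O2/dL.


CO = HR*SV = 61*72/1000 = 4.392 L/min
a-v O2 diff = 18.2 - 15.4 = 2.8 mL/dL
VO2 = CO * (CaO2-CvO2) * 10 dL/L
VO2 = 4.392 * 2.8 * 10
VO2 = 123 mL/min


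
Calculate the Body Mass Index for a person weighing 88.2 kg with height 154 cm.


BMI = weight / height^2
height = 154 cm = 1.54 m
BMI = 88.2 / 1.54^2
BMI = 37.19 kg/m^2


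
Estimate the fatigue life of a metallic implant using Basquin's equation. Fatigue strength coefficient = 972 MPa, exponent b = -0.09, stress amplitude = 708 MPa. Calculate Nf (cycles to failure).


sigma_a = sigma_f' * (2Nf)^b
2Nf = (sigma_a/sigma_f')^(1/b)
2Nf = (708/972)^(1/-0.09)
2Nf = 33.826389
Nf = 16.91


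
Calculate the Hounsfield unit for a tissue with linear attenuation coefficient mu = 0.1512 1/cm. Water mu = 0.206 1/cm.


HU = ((mu_tissue - mu_water) / mu_water) * 1000
HU = ((0.1512 - 0.206) / 0.206) * 1000
HU = -266


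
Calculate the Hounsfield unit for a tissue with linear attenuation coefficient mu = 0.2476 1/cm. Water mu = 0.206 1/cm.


HU = ((mu_tissue - mu_water) / mu_water) * 1000
HU = ((0.2476 - 0.206) / 0.206) * 1000
HU = 201.9


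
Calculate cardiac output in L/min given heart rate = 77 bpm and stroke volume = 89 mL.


CO = HR * SV
CO = 77 * 89 / 1000
CO = 6.853 L/min


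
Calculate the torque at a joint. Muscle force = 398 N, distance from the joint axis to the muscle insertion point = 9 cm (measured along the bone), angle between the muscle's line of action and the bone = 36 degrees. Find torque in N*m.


Torque = F * d * sin(theta)   (moment arm = d*sin(theta))
d = 9 cm = 0.09 m
Torque = 398 * 0.09 * sin(36)
Torque = 21.05 N*m


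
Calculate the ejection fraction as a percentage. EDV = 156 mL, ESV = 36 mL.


SV = EDV - ESV = 156 - 36 = 120 mL
EF = SV/EDV * 100 = 120/156 * 100
EF = 76.92%


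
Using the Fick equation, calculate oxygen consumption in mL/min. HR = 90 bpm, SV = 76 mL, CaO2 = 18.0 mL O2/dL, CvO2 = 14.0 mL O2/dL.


CO = HR*SV = 90*76/1000 = 6.84 L/min
a-v O2 diff = 18.0 - 14.0 = 4 mL/dL
VO2 = CO * (CaO2-CvO2) * 10 dL/L
VO2 = 6.84 * 4 * 10
VO2 = 273.6 mL/min


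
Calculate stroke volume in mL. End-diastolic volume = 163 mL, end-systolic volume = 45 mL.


SV = EDV - ESV
SV = 163 - 45
SV = 118 mL


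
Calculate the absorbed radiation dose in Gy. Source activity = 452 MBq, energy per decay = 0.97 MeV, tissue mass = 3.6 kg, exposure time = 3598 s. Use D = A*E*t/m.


A = 452 MBq = 4.5200e+08 Bq
E = 0.97 MeV = 1.55394e-13 J
D = A*E*t/m = 4.5200e+08*1.55394e-13*3598/3.6
D = 0.0702 Gy


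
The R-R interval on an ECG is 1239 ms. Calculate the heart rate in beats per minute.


HR = 60 / RR_interval(s)
RR = 1239 ms = 1.239 s
HR = 60 / 1.239 = 48.43 bpm


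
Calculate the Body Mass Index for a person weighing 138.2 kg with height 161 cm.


BMI = weight / height^2
height = 161 cm = 1.61 m
BMI = 138.2 / 1.61^2
BMI = 53.32 kg/m^2


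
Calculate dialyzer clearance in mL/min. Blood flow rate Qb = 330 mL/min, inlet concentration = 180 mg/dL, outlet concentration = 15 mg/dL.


K = Qb * (Cb_in - Cb_out) / Cb_in
K = 330 * (180 - 15) / 180
K = 302.5 mL/min


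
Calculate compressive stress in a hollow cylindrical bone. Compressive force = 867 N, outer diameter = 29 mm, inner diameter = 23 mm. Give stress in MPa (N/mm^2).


A = pi*(r_o^2 - r_i^2)
r_o = 14.5 mm, r_i = 11.5 mm
A = 245.044 mm^2
sigma = F/A = 867 / 245.044
sigma = 3.538 MPa


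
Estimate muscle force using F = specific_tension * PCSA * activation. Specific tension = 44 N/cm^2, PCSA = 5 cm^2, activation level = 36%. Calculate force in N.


F = sigma * PCSA * activation
F = 44 * 5 * 0.36
F = 79.2 N


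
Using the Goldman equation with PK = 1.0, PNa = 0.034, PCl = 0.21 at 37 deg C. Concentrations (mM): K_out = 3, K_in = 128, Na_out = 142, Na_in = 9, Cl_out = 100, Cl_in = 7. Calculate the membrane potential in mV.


Vm = (RT/F)*ln((PK*Ko + PNa*Nao + PCl*Cli)/(PK*Ki + PNa*Nai + PCl*Clo))
Numer = 9.298, Denom = 149.306
Vm = -74.19 mV


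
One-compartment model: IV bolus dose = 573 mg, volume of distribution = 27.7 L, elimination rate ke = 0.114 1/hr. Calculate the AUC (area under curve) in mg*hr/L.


C0 = Dose/Vd = 573/27.7 = 20.6859 mg/L
AUC = C0/ke = 20.6859/0.114
AUC = 181.5 mg*hr/L


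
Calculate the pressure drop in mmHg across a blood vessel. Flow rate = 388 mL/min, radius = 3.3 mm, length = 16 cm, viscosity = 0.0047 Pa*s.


dP = 8*mu*L*Q / (pi*r^4)
Q = 388 mL/min = 6.46667e-06 m^3/s
dP = 104.42 Pa = 104.42 / 133.322 mmHg = 0.7832 mmHg


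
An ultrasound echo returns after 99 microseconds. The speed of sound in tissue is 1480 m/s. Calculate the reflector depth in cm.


depth = c * t / 2
t = 99 us = 9.9000e-05 s
depth = 1480 * 9.9000e-05 / 2
depth = 0.07326 m = 7.326 cm


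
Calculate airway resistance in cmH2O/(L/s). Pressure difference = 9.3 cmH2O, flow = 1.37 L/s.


R = dP / flow
R = 9.3 / 1.37
R = 6.788 cmH2O/(L/s)


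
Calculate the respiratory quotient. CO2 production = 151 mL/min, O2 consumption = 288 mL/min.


RQ = VCO2 / VO2
RQ = 151 / 288
RQ = 0.5243


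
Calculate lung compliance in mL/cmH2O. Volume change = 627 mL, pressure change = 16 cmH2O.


C = dV / dP
C = 627 / 16
C = 39.19 mL/cmH2O


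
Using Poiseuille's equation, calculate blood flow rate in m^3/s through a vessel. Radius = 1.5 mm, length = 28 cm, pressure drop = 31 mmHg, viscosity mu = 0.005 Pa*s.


Q = pi*r^4*dP / (8*mu*L)
r = 0.0015 m, L = 0.28 m
dP = 31 mmHg = 4132.982 Pa
Q = 5.8689e-06 m^3/s


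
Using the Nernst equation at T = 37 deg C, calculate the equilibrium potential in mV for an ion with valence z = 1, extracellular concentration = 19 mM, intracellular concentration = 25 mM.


E = (RT/(zF)) * ln(C_out/C_in)
T = 37 + 273.15 = 310.15 K
E = (8.314 * 310.15 / (1 * 96485)) * ln(19/25)
E = -7.334 mV


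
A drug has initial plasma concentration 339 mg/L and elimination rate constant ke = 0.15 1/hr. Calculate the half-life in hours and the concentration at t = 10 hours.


t_half = ln(2) / ke = 0.693147 / 0.15 = 4.621 hr
C(t) = C0 * exp(-ke*t) = 339 * exp(-0.15*10)
C(10) = 75.64 mg/L


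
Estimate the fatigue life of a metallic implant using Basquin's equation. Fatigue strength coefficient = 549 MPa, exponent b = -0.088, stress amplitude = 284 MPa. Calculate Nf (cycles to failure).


sigma_a = sigma_f' * (2Nf)^b
2Nf = (sigma_a/sigma_f')^(1/b)
2Nf = (284/549)^(1/-0.088)
2Nf = 1790.1376
Nf = 895.1


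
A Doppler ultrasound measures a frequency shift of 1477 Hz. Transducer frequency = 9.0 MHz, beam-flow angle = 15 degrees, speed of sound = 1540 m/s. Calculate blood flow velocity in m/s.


v = fd * c / (2 * f0 * cos(theta))
v = 1477 * 1540 / (2 * 9.0000e+06 * cos(15))
v = 0.1308 m/s


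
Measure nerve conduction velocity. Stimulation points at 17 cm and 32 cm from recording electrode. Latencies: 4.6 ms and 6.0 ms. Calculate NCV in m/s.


Distance = (32 - 17) / 100 = 0.15 m
dt = (6.0 - 4.6) / 1000 = 0.0014 s
NCV = dist / dt = 107.1 m/s


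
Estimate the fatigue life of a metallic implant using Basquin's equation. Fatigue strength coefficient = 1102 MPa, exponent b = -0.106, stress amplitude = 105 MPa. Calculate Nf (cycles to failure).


sigma_a = sigma_f' * (2Nf)^b
2Nf = (sigma_a/sigma_f')^(1/b)
2Nf = (105/1102)^(1/-0.106)
2Nf = 4.2855127e+09
Nf = 2.1428e+09


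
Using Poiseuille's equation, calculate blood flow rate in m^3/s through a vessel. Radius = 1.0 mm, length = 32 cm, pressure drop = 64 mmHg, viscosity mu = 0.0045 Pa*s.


Q = pi*r^4*dP / (8*mu*L)
r = 0.001 m, L = 0.32 m
dP = 64 mmHg = 8532.608 Pa
Q = 2.3269e-06 m^3/s


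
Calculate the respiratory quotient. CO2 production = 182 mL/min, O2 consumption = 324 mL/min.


RQ = VCO2 / VO2
RQ = 182 / 324
RQ = 0.5617


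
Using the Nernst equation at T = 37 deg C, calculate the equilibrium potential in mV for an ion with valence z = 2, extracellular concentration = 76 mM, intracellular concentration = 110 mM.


E = (RT/(zF)) * ln(C_out/C_in)
T = 37 + 273.15 = 310.15 K
E = (8.314 * 310.15 / (2 * 96485)) * ln(76/110)
E = -4.941 mV


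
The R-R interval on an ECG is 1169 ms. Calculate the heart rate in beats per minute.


HR = 60 / RR_interval(s)
RR = 1169 ms = 1.169 s
HR = 60 / 1.169 = 51.33 bpm


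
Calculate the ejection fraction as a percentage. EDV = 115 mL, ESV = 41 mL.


SV = EDV - ESV = 115 - 41 = 74 mL
EF = SV/EDV * 100 = 74/115 * 100
EF = 64.35%


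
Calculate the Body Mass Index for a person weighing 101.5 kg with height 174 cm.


BMI = weight / height^2
height = 174 cm = 1.74 m
BMI = 101.5 / 1.74^2
BMI = 33.52 kg/m^2


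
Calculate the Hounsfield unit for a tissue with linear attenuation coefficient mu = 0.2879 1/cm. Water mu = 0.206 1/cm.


HU = ((mu_tissue - mu_water) / mu_water) * 1000
HU = ((0.2879 - 0.206) / 0.206) * 1000
HU = 397.6


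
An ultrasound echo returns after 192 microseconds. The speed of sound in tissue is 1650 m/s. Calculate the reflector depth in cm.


depth = c * t / 2
t = 192 us = 1.9200e-04 s
depth = 1650 * 1.9200e-04 / 2
depth = 0.1584 m = 15.84 cm


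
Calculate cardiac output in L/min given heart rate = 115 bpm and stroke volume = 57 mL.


CO = HR * SV
CO = 115 * 57 / 1000
CO = 6.555 L/min


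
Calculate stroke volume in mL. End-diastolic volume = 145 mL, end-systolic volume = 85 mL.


SV = EDV - ESV
SV = 145 - 85
SV = 60 mL


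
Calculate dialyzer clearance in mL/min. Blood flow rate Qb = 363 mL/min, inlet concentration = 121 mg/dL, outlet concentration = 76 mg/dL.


K = Qb * (Cb_in - Cb_out) / Cb_in
K = 363 * (121 - 76) / 121
K = 135 mL/min


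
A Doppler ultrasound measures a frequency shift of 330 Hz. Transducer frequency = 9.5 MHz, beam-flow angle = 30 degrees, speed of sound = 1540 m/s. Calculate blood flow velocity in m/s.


v = fd * c / (2 * f0 * cos(theta))
v = 330 * 1540 / (2 * 9.5000e+06 * cos(30))
v = 0.03089 m/s


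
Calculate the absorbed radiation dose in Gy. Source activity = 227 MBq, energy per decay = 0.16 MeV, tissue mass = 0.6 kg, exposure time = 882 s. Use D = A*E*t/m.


A = 227 MBq = 2.2700e+08 Bq
E = 0.16 MeV = 2.5632e-14 J
D = A*E*t/m = 2.2700e+08*2.5632e-14*882/0.6
D = 0.008553 Gy


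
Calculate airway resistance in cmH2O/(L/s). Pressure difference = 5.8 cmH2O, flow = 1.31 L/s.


R = dP / flow
R = 5.8 / 1.31
R = 4.427 cmH2O/(L/s)


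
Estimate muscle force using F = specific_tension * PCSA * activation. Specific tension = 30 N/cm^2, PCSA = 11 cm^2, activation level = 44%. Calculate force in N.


F = sigma * PCSA * activation
F = 30 * 11 * 0.44
F = 145.2 N


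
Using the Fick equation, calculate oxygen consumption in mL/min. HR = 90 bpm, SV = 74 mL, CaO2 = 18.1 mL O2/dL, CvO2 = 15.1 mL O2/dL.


CO = HR*SV = 90*74/1000 = 6.66 L/min
a-v O2 diff = 18.1 - 15.1 = 3 mL/dL
VO2 = CO * (CaO2-CvO2) * 10 dL/L
VO2 = 6.66 * 3 * 10
VO2 = 199.8 mL/min


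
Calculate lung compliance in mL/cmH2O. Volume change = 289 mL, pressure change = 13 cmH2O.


C = dV / dP
C = 289 / 13
C = 22.23 mL/cmH2O


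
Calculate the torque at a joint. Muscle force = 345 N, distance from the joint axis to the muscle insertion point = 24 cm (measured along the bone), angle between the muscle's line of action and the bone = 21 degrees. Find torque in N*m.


Torque = F * d * sin(theta)   (moment arm = d*sin(theta))
d = 24 cm = 0.24 m
Torque = 345 * 0.24 * sin(21)
Torque = 29.67 N*m


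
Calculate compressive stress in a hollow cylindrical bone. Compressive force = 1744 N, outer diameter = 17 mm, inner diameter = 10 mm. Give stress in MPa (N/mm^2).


A = pi*(r_o^2 - r_i^2)
r_o = 8.5 mm, r_i = 5 mm
A = 148.44 mm^2
sigma = F/A = 1744 / 148.44
sigma = 11.75 MPa


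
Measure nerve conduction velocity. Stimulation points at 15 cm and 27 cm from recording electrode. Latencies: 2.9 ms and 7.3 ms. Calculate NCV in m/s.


Distance = (27 - 15) / 100 = 0.12 m
dt = (7.3 - 2.9) / 1000 = 0.0044 s
NCV = dist / dt = 27.27 m/s


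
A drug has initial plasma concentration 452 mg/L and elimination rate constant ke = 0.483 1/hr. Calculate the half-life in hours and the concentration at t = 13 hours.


t_half = ln(2) / ke = 0.693147 / 0.483 = 1.435 hr
C(t) = C0 * exp(-ke*t) = 452 * exp(-0.483*13)
C(13) = 0.8476 mg/L


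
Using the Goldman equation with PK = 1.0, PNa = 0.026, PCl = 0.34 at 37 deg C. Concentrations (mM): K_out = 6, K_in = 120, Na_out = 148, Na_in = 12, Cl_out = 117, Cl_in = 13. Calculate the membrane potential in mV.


Vm = (RT/F)*ln((PK*Ko + PNa*Nao + PCl*Cli)/(PK*Ki + PNa*Nai + PCl*Clo))
Numer = 14.268, Denom = 160.092
Vm = -64.61 mV


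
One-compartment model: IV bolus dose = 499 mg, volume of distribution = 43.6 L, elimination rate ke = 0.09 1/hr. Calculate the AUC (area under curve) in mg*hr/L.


C0 = Dose/Vd = 499/43.6 = 11.445 mg/L
AUC = C0/ke = 11.445/0.09
AUC = 127.2 mg*hr/L


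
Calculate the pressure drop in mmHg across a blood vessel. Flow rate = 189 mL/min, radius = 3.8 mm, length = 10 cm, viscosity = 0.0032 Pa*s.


dP = 8*mu*L*Q / (pi*r^4)
Q = 189 mL/min = 3.15e-06 m^3/s
dP = 12.3102 Pa = 12.3102 / 133.322 mmHg = 0.09233 mmHg


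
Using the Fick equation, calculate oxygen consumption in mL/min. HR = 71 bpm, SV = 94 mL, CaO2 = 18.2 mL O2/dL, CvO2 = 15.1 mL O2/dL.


CO = HR*SV = 71*94/1000 = 6.674 L/min
a-v O2 diff = 18.2 - 15.1 = 3.1 mL/dL
VO2 = CO * (CaO2-CvO2) * 10 dL/L
VO2 = 6.674 * 3.1 * 10
VO2 = 206.9 mL/min


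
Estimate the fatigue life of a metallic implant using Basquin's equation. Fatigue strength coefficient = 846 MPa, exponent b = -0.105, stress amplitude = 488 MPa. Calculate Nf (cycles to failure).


sigma_a = sigma_f' * (2Nf)^b
2Nf = (sigma_a/sigma_f')^(1/b)
2Nf = (488/846)^(1/-0.105)
2Nf = 188.67721
Nf = 94.34


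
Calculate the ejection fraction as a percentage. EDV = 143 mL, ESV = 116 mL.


SV = EDV - ESV = 143 - 116 = 27 mL
EF = SV/EDV * 100 = 27/143 * 100
EF = 18.88%


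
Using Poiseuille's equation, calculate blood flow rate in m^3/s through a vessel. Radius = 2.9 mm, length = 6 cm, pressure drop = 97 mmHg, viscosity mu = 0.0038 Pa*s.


Q = pi*r^4*dP / (8*mu*L)
r = 0.0029 m, L = 0.06 m
dP = 97 mmHg = 12932.234 Pa
Q = 0.001575 m^3/s


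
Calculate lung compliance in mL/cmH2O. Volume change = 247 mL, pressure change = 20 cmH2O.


C = dV / dP
C = 247 / 20
C = 12.35 mL/cmH2O


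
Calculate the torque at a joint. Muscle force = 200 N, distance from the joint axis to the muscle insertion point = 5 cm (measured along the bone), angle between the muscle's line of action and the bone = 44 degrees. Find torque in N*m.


Torque = F * d * sin(theta)   (moment arm = d*sin(theta))
d = 5 cm = 0.05 m
Torque = 200 * 0.05 * sin(44)
Torque = 6.947 N*m


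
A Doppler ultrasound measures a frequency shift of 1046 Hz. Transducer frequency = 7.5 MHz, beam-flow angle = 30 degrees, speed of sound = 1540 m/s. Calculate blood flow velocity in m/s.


v = fd * c / (2 * f0 * cos(theta))
v = 1046 * 1540 / (2 * 7.5000e+06 * cos(30))
v = 0.124 m/s


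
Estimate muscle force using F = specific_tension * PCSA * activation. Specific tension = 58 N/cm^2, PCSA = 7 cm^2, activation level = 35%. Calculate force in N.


F = sigma * PCSA * activation
F = 58 * 7 * 0.35
F = 142.1 N


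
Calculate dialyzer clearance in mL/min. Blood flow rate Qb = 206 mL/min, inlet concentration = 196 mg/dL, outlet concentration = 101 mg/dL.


K = Qb * (Cb_in - Cb_out) / Cb_in
K = 206 * (196 - 101) / 196
K = 99.85 mL/min


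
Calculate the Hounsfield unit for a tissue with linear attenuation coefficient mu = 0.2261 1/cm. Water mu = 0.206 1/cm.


HU = ((mu_tissue - mu_water) / mu_water) * 1000
HU = ((0.2261 - 0.206) / 0.206) * 1000
HU = 97.57


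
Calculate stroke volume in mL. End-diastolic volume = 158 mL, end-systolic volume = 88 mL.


SV = EDV - ESV
SV = 158 - 88
SV = 70 mL


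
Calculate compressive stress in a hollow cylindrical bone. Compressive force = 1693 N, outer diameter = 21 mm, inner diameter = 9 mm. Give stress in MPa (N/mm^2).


A = pi*(r_o^2 - r_i^2)
r_o = 10.5 mm, r_i = 4.5 mm
A = 282.743 mm^2
sigma = F/A = 1693 / 282.743
sigma = 5.988 MPa


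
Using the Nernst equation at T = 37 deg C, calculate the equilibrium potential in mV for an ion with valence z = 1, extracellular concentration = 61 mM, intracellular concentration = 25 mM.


E = (RT/(zF)) * ln(C_out/C_in)
T = 37 + 273.15 = 310.15 K
E = (8.314 * 310.15 / (1 * 96485)) * ln(61/25)
E = 23.84 mV


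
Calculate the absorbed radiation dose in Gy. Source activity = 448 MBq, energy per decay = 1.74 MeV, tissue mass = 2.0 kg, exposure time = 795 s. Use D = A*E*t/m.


A = 448 MBq = 4.4800e+08 Bq
E = 1.74 MeV = 2.78748e-13 J
D = A*E*t/m = 4.4800e+08*2.78748e-13*795/2.0
D = 0.04964 Gy


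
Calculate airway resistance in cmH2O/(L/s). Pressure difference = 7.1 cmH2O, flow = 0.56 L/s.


R = dP / flow
R = 7.1 / 0.56
R = 12.68 cmH2O/(L/s)


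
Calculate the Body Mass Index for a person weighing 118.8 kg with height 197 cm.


BMI = weight / height^2
height = 197 cm = 1.97 m
BMI = 118.8 / 1.97^2
BMI = 30.61 kg/m^2


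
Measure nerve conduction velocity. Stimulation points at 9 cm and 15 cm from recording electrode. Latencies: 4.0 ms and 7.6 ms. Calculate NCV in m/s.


Distance = (15 - 9) / 100 = 0.06 m
dt = (7.6 - 4.0) / 1000 = 0.0036 s
NCV = dist / dt = 16.67 m/s


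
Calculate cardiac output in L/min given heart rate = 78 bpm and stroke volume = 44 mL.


CO = HR * SV
CO = 78 * 44 / 1000
CO = 3.432 L/min


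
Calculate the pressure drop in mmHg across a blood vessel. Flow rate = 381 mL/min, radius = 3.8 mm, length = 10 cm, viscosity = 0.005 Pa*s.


dP = 8*mu*L*Q / (pi*r^4)
Q = 381 mL/min = 6.35e-06 m^3/s
dP = 38.7748 Pa = 38.7748 / 133.322 mmHg = 0.2908 mmHg


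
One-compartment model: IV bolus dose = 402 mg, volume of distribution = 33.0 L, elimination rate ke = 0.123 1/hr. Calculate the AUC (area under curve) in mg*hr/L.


C0 = Dose/Vd = 402/33.0 = 12.1818 mg/L
AUC = C0/ke = 12.1818/0.123
AUC = 99.04 mg*hr/L


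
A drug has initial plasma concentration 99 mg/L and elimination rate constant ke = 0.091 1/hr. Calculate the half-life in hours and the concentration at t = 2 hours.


t_half = ln(2) / ke = 0.693147 / 0.091 = 7.617 hr
C(t) = C0 * exp(-ke*t) = 99 * exp(-0.091*2)
C(2) = 82.53 mg/L


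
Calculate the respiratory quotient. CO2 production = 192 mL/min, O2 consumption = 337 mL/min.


RQ = VCO2 / VO2
RQ = 192 / 337
RQ = 0.5697


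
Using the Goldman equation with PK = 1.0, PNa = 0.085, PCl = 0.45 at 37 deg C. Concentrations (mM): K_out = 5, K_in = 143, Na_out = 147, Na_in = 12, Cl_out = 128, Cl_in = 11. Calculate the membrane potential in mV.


Vm = (RT/F)*ln((PK*Ko + PNa*Nao + PCl*Cli)/(PK*Ki + PNa*Nai + PCl*Clo))
Numer = 22.445, Denom = 201.62
Vm = -58.67 mV


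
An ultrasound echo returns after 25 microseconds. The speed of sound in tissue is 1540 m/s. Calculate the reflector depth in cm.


depth = c * t / 2
t = 25 us = 2.5000e-05 s
depth = 1540 * 2.5000e-05 / 2
depth = 0.01925 m = 1.925 cm


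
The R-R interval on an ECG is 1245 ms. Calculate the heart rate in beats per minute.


HR = 60 / RR_interval(s)
RR = 1245 ms = 1.245 s
HR = 60 / 1.245 = 48.19 bpm


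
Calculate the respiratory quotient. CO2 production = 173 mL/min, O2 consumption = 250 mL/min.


RQ = VCO2 / VO2
RQ = 173 / 250
RQ = 0.692


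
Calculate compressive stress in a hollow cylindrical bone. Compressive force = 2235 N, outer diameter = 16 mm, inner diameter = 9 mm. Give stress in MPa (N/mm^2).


A = pi*(r_o^2 - r_i^2)
r_o = 8 mm, r_i = 4.5 mm
A = 137.445 mm^2
sigma = F/A = 2235 / 137.445
sigma = 16.26 MPa


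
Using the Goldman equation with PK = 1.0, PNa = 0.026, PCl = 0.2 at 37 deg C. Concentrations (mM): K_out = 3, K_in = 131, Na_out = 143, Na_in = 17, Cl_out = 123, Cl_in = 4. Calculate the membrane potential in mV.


Vm = (RT/F)*ln((PK*Ko + PNa*Nao + PCl*Cli)/(PK*Ki + PNa*Nai + PCl*Clo))
Numer = 7.518, Denom = 156.042
Vm = -81.05 mV


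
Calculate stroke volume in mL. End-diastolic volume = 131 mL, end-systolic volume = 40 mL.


SV = EDV - ESV
SV = 131 - 40
SV = 91 mL


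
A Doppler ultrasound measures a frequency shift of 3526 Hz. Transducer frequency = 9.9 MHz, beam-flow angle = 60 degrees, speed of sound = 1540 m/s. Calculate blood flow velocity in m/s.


v = fd * c / (2 * f0 * cos(theta))
v = 3526 * 1540 / (2 * 9.9000e+06 * cos(60))
v = 0.5485 m/s


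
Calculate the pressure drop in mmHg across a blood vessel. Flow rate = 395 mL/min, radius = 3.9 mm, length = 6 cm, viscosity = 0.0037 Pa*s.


dP = 8*mu*L*Q / (pi*r^4)
Q = 395 mL/min = 6.58333e-06 m^3/s
dP = 16.0872 Pa = 16.0872 / 133.322 mmHg = 0.1207 mmHg


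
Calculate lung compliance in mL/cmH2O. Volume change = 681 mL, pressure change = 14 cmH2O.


C = dV / dP
C = 681 / 14
C = 48.64 mL/cmH2O


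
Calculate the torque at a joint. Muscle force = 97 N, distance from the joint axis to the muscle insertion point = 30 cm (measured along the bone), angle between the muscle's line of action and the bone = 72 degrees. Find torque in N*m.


Torque = F * d * sin(theta)   (moment arm = d*sin(theta))
d = 30 cm = 0.3 m
Torque = 97 * 0.3 * sin(72)
Torque = 27.68 N*m


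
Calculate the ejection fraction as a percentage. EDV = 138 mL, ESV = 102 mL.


SV = EDV - ESV = 138 - 102 = 36 mL
EF = SV/EDV * 100 = 36/138 * 100
EF = 26.09%


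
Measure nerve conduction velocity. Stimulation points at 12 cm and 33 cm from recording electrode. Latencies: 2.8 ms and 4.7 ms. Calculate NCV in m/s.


Distance = (33 - 12) / 100 = 0.21 m
dt = (4.7 - 2.8) / 1000 = 0.0019 s
NCV = dist / dt = 110.5 m/s


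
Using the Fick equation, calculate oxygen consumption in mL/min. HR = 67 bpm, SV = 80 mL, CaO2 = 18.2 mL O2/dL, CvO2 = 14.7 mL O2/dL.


CO = HR*SV = 67*80/1000 = 5.36 L/min
a-v O2 diff = 18.2 - 14.7 = 3.5 mL/dL
VO2 = CO * (CaO2-CvO2) * 10 dL/L
VO2 = 5.36 * 3.5 * 10
VO2 = 187.6 mL/min


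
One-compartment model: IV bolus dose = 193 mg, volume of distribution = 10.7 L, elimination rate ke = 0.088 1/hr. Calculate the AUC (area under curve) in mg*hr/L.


C0 = Dose/Vd = 193/10.7 = 18.0374 mg/L
AUC = C0/ke = 18.0374/0.088
AUC = 205 mg*hr/L


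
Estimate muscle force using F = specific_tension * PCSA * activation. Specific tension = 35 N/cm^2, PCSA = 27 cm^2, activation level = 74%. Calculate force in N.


F = sigma * PCSA * activation
F = 35 * 27 * 0.74
F = 699.3 N


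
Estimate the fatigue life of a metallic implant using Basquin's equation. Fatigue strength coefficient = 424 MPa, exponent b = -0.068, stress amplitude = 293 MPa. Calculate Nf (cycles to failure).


sigma_a = sigma_f' * (2Nf)^b
2Nf = (sigma_a/sigma_f')^(1/b)
2Nf = (293/424)^(1/-0.068)
2Nf = 229.22827
Nf = 114.6


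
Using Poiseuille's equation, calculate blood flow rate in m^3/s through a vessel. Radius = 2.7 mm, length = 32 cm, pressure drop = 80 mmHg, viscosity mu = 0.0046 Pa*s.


Q = pi*r^4*dP / (8*mu*L)
r = 0.0027 m, L = 0.32 m
dP = 80 mmHg = 10665.76 Pa
Q = 1.5122e-04 m^3/s


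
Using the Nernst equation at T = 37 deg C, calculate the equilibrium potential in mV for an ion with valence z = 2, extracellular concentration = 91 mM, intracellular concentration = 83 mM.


E = (RT/(zF)) * ln(C_out/C_in)
T = 37 + 273.15 = 310.15 K
E = (8.314 * 310.15 / (2 * 96485)) * ln(91/83)
E = 1.23 mV


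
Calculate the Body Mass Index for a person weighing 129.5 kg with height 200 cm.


BMI = weight / height^2
height = 200 cm = 2 m
BMI = 129.5 / 2^2
BMI = 32.38 kg/m^2


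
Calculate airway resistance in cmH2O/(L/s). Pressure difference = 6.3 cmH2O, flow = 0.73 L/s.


R = dP / flow
R = 6.3 / 0.73
R = 8.63 cmH2O/(L/s)


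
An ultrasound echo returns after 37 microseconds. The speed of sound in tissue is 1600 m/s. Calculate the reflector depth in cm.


depth = c * t / 2
t = 37 us = 3.7000e-05 s
depth = 1600 * 3.7000e-05 / 2
depth = 0.0296 m = 2.96 cm


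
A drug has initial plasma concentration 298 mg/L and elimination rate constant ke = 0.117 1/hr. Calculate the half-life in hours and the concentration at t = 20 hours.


t_half = ln(2) / ke = 0.693147 / 0.117 = 5.924 hr
C(t) = C0 * exp(-ke*t) = 298 * exp(-0.117*20)
C(20) = 28.71 mg/L


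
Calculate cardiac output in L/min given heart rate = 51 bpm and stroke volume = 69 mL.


CO = HR * SV
CO = 51 * 69 / 1000
CO = 3.519 L/min


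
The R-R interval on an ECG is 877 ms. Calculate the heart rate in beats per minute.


HR = 60 / RR_interval(s)
RR = 877 ms = 0.877 s
HR = 60 / 0.877 = 68.42 bpm


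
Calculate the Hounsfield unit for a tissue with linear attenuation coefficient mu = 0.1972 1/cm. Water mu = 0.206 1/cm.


HU = ((mu_tissue - mu_water) / mu_water) * 1000
HU = ((0.1972 - 0.206) / 0.206) * 1000
HU = -42.72


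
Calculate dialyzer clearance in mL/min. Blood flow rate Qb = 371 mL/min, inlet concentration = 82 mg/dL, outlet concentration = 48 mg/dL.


K = Qb * (Cb_in - Cb_out) / Cb_in
K = 371 * (82 - 48) / 82
K = 153.8 mL/min


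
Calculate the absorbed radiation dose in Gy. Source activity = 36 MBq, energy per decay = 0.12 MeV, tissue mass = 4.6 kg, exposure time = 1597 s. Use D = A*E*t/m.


A = 36 MBq = 3.6000e+07 Bq
E = 0.12 MeV = 1.9224e-14 J
D = A*E*t/m = 3.6000e+07*1.9224e-14*1597/4.6
D = 2.4027e-04 Gy


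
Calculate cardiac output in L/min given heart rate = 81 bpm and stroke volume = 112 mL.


CO = HR * SV
CO = 81 * 112 / 1000
CO = 9.072 L/min


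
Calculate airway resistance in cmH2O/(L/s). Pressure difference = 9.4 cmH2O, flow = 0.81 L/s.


R = dP / flow
R = 9.4 / 0.81
R = 11.6 cmH2O/(L/s)


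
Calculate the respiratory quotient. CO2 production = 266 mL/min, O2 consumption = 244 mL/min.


RQ = VCO2 / VO2
RQ = 266 / 244
RQ = 1.09


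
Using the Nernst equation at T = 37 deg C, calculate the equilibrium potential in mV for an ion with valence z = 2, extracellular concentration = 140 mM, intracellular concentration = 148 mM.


E = (RT/(zF)) * ln(C_out/C_in)
T = 37 + 273.15 = 310.15 K
E = (8.314 * 310.15 / (2 * 96485)) * ln(140/148)
E = -0.7426 mV


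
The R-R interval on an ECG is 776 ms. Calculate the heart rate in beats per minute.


HR = 60 / RR_interval(s)
RR = 776 ms = 0.776 s
HR = 60 / 0.776 = 77.32 bpm


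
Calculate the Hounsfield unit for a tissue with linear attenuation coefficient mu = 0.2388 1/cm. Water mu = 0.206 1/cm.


HU = ((mu_tissue - mu_water) / mu_water) * 1000
HU = ((0.2388 - 0.206) / 0.206) * 1000
HU = 159.2


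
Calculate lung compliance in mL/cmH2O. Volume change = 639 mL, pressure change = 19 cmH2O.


C = dV / dP
C = 639 / 19
C = 33.63 mL/cmH2O


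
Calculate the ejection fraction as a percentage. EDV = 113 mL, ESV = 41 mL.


SV = EDV - ESV = 113 - 41 = 72 mL
EF = SV/EDV * 100 = 72/113 * 100
EF = 63.72%


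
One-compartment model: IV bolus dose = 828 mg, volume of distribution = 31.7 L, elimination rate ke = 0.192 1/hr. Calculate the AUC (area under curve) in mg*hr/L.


C0 = Dose/Vd = 828/31.7 = 26.1199 mg/L
AUC = C0/ke = 26.1199/0.192
AUC = 136 mg*hr/L


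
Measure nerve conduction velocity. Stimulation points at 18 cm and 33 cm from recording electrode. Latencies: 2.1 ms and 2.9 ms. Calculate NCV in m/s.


Distance = (33 - 18) / 100 = 0.15 m
dt = (2.9 - 2.1) / 1000 = 8.0000e-04 s
NCV = dist / dt = 187.5 m/s


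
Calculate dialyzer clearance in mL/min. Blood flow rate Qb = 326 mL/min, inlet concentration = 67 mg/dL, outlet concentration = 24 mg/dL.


K = Qb * (Cb_in - Cb_out) / Cb_in
K = 326 * (67 - 24) / 67
K = 209.2 mL/min


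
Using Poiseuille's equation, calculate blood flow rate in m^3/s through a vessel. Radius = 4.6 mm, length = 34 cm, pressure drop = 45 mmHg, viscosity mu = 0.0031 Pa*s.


Q = pi*r^4*dP / (8*mu*L)
r = 0.0046 m, L = 0.34 m
dP = 45 mmHg = 5999.49 Pa
Q = 0.001001 m^3/s


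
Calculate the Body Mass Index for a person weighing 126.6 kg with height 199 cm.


BMI = weight / height^2
height = 199 cm = 1.99 m
BMI = 126.6 / 1.99^2
BMI = 31.97 kg/m^2


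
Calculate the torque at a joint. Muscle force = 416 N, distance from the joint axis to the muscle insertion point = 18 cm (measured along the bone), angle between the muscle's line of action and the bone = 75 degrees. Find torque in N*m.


Torque = F * d * sin(theta)   (moment arm = d*sin(theta))
d = 18 cm = 0.18 m
Torque = 416 * 0.18 * sin(75)
Torque = 72.33 N*m


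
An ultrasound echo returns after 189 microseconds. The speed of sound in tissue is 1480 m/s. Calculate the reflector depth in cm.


depth = c * t / 2
t = 189 us = 1.8900e-04 s
depth = 1480 * 1.8900e-04 / 2
depth = 0.13986 m = 13.986 cm


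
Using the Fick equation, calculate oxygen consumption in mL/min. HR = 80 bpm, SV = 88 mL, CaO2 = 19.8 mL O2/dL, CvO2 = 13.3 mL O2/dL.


CO = HR*SV = 80*88/1000 = 7.04 L/min
a-v O2 diff = 19.8 - 13.3 = 6.5 mL/dL
VO2 = CO * (CaO2-CvO2) * 10 dL/L
VO2 = 7.04 * 6.5 * 10
VO2 = 457.6 mL/min


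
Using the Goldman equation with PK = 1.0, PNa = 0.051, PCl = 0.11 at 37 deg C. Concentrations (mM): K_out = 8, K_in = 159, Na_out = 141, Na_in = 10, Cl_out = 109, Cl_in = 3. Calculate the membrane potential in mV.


Vm = (RT/F)*ln((PK*Ko + PNa*Nao + PCl*Cli)/(PK*Ki + PNa*Nai + PCl*Clo))
Numer = 15.521, Denom = 171.5
Vm = -64.2 mV


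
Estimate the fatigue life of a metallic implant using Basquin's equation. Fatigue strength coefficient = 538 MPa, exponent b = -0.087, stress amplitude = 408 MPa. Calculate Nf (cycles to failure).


sigma_a = sigma_f' * (2Nf)^b
2Nf = (sigma_a/sigma_f')^(1/b)
2Nf = (408/538)^(1/-0.087)
2Nf = 24.027796
Nf = 12.01


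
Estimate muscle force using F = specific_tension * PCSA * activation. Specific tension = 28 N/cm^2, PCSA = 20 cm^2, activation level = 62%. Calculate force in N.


F = sigma * PCSA * activation
F = 28 * 20 * 0.62
F = 347.2 N


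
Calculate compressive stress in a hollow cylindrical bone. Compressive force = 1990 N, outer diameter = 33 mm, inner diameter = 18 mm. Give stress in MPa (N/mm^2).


A = pi*(r_o^2 - r_i^2)
r_o = 16.5 mm, r_i = 9 mm
A = 600.83 mm^2
sigma = F/A = 1990 / 600.83
sigma = 3.312 MPa


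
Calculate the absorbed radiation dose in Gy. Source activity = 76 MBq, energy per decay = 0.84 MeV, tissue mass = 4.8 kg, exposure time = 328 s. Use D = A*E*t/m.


A = 76 MBq = 7.6000e+07 Bq
E = 0.84 MeV = 1.34568e-13 J
D = A*E*t/m = 7.6000e+07*1.34568e-13*328/4.8
D = 6.9886e-04 Gy


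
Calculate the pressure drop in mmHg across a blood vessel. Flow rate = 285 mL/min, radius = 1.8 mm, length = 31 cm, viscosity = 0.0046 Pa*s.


dP = 8*mu*L*Q / (pi*r^4)
Q = 285 mL/min = 4.75e-06 m^3/s
dP = 1643.1 Pa = 1643.1 / 133.322 mmHg = 12.32 mmHg


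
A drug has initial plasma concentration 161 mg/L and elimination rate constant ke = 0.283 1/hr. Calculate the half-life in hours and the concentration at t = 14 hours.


t_half = ln(2) / ke = 0.693147 / 0.283 = 2.449 hr
C(t) = C0 * exp(-ke*t) = 161 * exp(-0.283*14)
C(14) = 3.063 mg/L


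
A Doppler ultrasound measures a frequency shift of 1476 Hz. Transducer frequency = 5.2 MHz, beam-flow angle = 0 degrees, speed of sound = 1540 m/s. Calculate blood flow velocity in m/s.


v = fd * c / (2 * f0 * cos(theta))
v = 1476 * 1540 / (2 * 5.2000e+06 * cos(0))
v = 0.2186 m/s


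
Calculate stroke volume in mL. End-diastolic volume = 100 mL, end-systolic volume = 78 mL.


SV = EDV - ESV
SV = 100 - 78
SV = 22 mL


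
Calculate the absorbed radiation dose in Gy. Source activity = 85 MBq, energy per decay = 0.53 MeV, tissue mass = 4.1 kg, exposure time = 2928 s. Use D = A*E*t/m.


A = 85 MBq = 8.5000e+07 Bq
E = 0.53 MeV = 8.4906e-14 J
D = A*E*t/m = 8.5000e+07*8.4906e-14*2928/4.1
D = 0.005154 Gy


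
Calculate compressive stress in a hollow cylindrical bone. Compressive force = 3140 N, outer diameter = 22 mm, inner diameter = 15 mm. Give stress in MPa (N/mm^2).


A = pi*(r_o^2 - r_i^2)
r_o = 11 mm, r_i = 7.5 mm
A = 203.418 mm^2
sigma = F/A = 3140 / 203.418
sigma = 15.44 MPa
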